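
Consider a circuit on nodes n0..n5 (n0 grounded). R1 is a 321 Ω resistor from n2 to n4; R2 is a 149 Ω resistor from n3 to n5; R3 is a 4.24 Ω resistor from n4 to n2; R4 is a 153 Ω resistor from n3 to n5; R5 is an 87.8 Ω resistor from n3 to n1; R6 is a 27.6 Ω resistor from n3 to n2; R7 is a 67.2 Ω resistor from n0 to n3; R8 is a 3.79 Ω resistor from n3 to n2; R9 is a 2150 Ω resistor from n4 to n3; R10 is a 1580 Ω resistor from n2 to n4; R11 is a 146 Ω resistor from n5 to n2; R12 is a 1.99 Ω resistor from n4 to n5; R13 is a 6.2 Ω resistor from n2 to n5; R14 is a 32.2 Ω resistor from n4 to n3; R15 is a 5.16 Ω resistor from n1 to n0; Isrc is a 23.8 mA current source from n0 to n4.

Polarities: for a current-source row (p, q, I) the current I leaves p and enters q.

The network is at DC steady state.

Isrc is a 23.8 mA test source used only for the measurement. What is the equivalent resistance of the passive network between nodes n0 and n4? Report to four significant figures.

R_eq = 43.85 Ω

Element admittances at DC:
  Y(R1) = 0.003115 S between n2,n4
  Y(R2) = 0.006711 S between n3,n5
  Y(R3) = 0.2358 S between n4,n2
  Y(R4) = 0.006536 S between n3,n5
  Y(R5) = 0.01139 S between n3,n1
  Y(R6) = 0.03623 S between n3,n2
  Y(R7) = 0.01488 S between n0,n3
  Y(R8) = 0.2639 S between n3,n2
  Y(R9) = 0.0004651 S between n4,n3
  Y(R10) = 0.0006329 S between n2,n4
  Y(R11) = 0.006849 S between n5,n2
  Y(R12) = 0.5025 S between n4,n5
  Y(R13) = 0.1613 S between n2,n5
  Y(R14) = 0.03106 S between n4,n3
  Y(R15) = 0.1938 S between n1,n0
  Isrc: injects 0.0238 A into n4 (from n0)
Assemble and solve the 5×5 MNA system:
  V(n1)=0.05153  V(n2)=0.9911  V(n3)=0.9283  V(n4)=1.044  V(n5)=1.028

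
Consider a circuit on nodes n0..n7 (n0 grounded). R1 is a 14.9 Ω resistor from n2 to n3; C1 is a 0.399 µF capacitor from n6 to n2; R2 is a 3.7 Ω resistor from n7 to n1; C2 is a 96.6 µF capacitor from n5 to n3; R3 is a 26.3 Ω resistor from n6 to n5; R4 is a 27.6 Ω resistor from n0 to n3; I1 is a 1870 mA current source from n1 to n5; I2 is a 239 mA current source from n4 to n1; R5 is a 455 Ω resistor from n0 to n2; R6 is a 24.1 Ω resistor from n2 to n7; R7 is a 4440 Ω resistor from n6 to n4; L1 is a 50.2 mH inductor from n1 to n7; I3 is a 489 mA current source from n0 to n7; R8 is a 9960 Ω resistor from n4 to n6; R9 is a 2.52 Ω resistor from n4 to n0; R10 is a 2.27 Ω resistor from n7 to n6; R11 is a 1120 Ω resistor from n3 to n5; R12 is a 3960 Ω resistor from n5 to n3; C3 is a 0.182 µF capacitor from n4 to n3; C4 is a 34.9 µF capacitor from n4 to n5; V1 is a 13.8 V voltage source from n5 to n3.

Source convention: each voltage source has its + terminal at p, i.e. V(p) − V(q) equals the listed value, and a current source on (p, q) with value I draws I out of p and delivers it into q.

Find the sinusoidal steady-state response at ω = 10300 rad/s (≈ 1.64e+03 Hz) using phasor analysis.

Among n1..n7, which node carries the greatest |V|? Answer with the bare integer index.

1

Apply KCL at each of the 7 non-ground nodes and solve the resulting linear system.
Node n1: branches {R2, I1, I2, L1} → V_1 = -27.66-2.760j
Node n2: branches {R1, C1, R5, R6} → V_2 = -14.82-2.984j
Node n3: branches {R1, C2, R4, R11, R12, C3, V1} → V_3 = -11.09-2.950j
Node n4: branches {I2, R7, R8, R9, C3, C4} → V_4 = 2.327+0.2859j
Node n5: branches {C2, R3, I1, R11, R12, C4, V1} → V_5 = 2.715-2.950j
Node n6: branches {C1, R3, R7, R8, R10} → V_6 = -19.68-2.692j
Node n7: branches {R2, R6, L1, I3, R10} → V_7 = -21.63-2.717j
Source currents: i(V1)=-0.1605-13.86j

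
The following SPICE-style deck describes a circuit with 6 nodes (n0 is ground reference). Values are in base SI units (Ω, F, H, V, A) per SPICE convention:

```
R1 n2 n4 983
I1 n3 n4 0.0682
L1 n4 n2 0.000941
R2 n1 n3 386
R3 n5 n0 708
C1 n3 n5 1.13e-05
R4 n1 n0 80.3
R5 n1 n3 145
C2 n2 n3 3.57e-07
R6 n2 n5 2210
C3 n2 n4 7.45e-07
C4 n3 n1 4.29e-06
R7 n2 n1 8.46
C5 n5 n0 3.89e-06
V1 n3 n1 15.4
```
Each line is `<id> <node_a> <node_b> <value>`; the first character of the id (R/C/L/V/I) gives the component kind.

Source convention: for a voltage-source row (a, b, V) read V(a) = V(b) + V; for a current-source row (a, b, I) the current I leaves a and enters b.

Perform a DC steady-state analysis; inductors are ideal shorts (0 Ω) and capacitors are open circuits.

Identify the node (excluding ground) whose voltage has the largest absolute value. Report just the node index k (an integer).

3

Apply KCL at each of the 5 non-ground nodes and solve the resulting linear system.
Node n1: branches {R2, R4, R5, C4, R7, V1} → V_1 = -0.01541
Node n2: branches {R1, L1, C2, R6, C3, R7} → V_2 = 0.5599
Node n3: branches {I1, R2, C1, R5, C2, C4, V1} → V_3 = 15.38
Node n4: branches {R1, I1, L1, C3} → V_4 = 0.5599
Node n5: branches {R3, C1, R6, C5} → V_5 = 0.1359
Source currents: i(L1)=0.06820, i(V1)=-0.2143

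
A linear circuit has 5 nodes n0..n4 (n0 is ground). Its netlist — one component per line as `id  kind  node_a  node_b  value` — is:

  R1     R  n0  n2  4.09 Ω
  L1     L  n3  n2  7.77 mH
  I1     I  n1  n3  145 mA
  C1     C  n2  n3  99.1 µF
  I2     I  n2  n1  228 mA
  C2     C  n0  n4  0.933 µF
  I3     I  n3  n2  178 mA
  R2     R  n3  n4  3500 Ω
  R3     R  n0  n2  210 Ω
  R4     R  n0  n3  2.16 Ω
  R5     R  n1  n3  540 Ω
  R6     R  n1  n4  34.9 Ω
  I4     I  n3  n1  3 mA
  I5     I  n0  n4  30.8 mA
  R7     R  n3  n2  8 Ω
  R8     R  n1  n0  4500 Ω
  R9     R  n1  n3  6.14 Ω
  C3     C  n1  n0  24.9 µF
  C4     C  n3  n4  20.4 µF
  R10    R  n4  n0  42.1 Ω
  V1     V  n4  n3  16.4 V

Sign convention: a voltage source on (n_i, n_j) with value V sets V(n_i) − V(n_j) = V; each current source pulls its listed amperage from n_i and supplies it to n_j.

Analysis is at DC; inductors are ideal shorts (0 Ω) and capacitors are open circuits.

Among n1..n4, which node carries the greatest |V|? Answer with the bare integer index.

MNA unknowns: 4 node voltages V₁..V_4 plus 2 source currents (L1, V1)
R1: Y=0.2445 on G[0,2]
L1: row V3−V2=0, i_L1 at 3,2
I1: z[1]−=0.145, z[3]+=0.145
C1: Y=0.000 on G[2,3]
I2: z[2]−=0.228, z[1]+=0.228
C2: Y=0.000 on G[0,4]
I3: z[3]−=0.178, z[2]+=0.178
R2: Y=0.0002857 on G[3,4]
R3: Y=0.004762 on G[0,2]
R4: Y=0.4630 on G[0,3]
R5: Y=0.001852 on G[1,3]
R6: Y=0.02865 on G[1,4]
I4: z[3]−=0.003, z[1]+=0.003
I5: z[0]−=0.0308, z[4]+=0.0308
R7: Y=0.1250 on G[3,2]
R8: Y=0.0002222 on G[1,0]
R9: Y=0.1629 on G[1,3]
C3: Y=0.000 on G[1,0]
C4: Y=0.000 on G[3,4]
R10: Y=0.02375 on G[4,0]
V1: row V4−V3=16.4, i_V1 at 4,3
solve → V1=2.384, V2=-0.4882, V3=-0.4882, V4=15.91
aux → i_L1=-0.07168, i_V1=-0.7395

4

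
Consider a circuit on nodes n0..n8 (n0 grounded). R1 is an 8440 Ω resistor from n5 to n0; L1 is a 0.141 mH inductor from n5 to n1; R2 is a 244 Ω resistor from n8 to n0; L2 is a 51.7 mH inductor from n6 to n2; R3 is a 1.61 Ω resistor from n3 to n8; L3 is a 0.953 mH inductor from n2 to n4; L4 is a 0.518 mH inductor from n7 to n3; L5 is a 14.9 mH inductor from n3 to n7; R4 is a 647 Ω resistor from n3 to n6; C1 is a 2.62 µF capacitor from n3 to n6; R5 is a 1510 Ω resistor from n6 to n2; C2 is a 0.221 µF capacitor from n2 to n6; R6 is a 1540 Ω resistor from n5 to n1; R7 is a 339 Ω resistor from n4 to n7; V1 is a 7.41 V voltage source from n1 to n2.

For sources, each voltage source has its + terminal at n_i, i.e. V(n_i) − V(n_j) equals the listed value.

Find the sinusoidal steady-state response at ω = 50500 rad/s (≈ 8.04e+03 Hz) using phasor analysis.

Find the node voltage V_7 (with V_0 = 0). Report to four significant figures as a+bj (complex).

-0.2149-0.002987j V

Apply KCL at each of the 8 non-ground nodes and solve the resulting linear system.
Node n1: branches {L1, R6, V1} → V_1 = 7.171+0.07787j
Node n2: branches {L2, L3, R5, C2, V1} → V_2 = -0.2386+0.07787j
Node n3: branches {R3, L4, L5, R4, C1} → V_3 = -0.2087-0.002090j
Node n4: branches {L3, R7} → V_4 = -0.2269+0.07958j
Node n5: branches {R1, L1, R6} → V_5 = 7.171+0.07182j
Node n6: branches {L2, R4, C1, R5, C2} → V_6 = -0.2107+0.004041j
Node n7: branches {L4, L5, R7} → V_7 = -0.2149-0.002987j
Node n8: branches {R2, R3} → V_8 = -0.2073-0.002076j
Source currents: i(V1)=-0.0008497-8.510e-06j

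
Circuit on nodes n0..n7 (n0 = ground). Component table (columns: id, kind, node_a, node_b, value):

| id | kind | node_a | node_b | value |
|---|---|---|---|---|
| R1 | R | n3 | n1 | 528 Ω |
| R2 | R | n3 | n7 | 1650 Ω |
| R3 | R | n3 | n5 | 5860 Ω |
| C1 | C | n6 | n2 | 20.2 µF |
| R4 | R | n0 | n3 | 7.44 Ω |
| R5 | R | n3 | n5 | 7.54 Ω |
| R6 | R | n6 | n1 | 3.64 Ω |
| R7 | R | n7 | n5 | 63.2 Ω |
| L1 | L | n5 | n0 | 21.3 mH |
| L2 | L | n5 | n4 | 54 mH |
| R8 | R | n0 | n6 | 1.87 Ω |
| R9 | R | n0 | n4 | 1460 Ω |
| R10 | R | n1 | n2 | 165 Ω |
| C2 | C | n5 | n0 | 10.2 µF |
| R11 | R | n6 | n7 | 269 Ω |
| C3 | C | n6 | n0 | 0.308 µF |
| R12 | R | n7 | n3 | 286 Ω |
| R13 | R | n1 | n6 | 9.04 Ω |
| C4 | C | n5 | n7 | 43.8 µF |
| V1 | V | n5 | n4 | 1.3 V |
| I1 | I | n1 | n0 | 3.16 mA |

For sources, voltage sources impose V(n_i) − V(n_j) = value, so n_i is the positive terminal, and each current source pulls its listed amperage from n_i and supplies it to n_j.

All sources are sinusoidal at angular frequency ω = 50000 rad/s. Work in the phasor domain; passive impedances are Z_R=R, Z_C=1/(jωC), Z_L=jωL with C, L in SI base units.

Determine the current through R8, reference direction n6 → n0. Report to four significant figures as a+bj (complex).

Element admittances at ω=50000 rad/s:
  Y(R1) = 0.001894+0.000j S between n3,n1
  Y(R2) = 0.0006061+0.000j S between n3,n7
  Y(R3) = 0.0001706+0.000j S between n3,n5
  Y(C1) = 0.000+1.010j S between n6,n2
  Y(R4) = 0.1344+0.000j S between n0,n3
  Y(R5) = 0.1326+0.000j S between n3,n5
  Y(R6) = 0.2747+0.000j S between n6,n1
  Y(R7) = 0.01582+0.000j S between n7,n5
  Y(L1) = 0.000-0.0009390j S between n5,n0
  Y(L2) = 0.000-0.0003704j S between n5,n4
  Y(R8) = 0.5348+0.000j S between n0,n6
  Y(R9) = 0.0006849+0.000j S between n0,n4
  Y(R10) = 0.006061+0.000j S between n1,n2
  Y(C2) = 0.000+0.5100j S between n5,n0
  Y(R11) = 0.003717+0.000j S between n6,n7
  Y(C3) = 0.000+0.01540j S between n6,n0
  Y(R12) = 0.003497+0.000j S between n7,n3
  Y(R13) = 0.1106+0.000j S between n1,n6
  Y(C4) = 0.000+2.190j S between n5,n7
  V1: constraint V(n5)−V(n4) = 1.3
  I1: injects 0.00316 A into n0 (from n1)
Assemble and solve the 8×8 MNA system:
  V(n1)=-0.01382+0.0001476j  V(n2)=-0.005814+0.0001996j  V(n3)=2.276e-05-0.0008242j  V(n4)=-1.300-0.001647j  V(n5)=0.0002365-0.001647j  V(n6)=-0.005814+0.0001516j  V(n7)=0.0002410-0.001636j
  i(V1)=-0.0008902+0.0004804j

-0.003109+8.104e-05j A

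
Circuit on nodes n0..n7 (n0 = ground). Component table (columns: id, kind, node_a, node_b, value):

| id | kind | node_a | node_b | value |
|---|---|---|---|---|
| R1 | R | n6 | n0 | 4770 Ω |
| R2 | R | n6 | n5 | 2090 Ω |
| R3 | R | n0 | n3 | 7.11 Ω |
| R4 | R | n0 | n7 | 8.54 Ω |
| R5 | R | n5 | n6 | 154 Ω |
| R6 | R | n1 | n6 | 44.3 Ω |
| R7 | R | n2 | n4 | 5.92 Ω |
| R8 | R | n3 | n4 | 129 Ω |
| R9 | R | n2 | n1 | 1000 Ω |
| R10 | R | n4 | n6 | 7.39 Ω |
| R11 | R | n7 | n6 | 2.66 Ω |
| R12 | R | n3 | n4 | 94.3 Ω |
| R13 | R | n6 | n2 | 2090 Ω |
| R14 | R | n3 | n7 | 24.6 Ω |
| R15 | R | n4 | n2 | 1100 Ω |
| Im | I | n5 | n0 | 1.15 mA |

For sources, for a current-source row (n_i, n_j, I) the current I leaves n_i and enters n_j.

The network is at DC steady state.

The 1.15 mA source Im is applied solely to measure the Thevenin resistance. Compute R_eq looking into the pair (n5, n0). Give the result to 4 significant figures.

Apply KCL at each of the 7 non-ground nodes and solve the resulting linear system.
Node n1: branches {R6, R9} → V_1 = -0.009776
Node n2: branches {R7, R9, R13, R15} → V_2 = -0.008928
Node n3: branches {R3, R8, R12, R14} → V_3 = -0.002263
Node n4: branches {R7, R8, R10, R12, R15} → V_4 = -0.008920
Node n5: branches {R2, R5, Im} → V_5 = -0.1748
Node n6: branches {R1, R2, R5, R6, R10, R11, R13} → V_6 = -0.009814
Node n7: branches {R4, R11, R14} → V_7 = -0.007086

R_eq = 152.0 Ω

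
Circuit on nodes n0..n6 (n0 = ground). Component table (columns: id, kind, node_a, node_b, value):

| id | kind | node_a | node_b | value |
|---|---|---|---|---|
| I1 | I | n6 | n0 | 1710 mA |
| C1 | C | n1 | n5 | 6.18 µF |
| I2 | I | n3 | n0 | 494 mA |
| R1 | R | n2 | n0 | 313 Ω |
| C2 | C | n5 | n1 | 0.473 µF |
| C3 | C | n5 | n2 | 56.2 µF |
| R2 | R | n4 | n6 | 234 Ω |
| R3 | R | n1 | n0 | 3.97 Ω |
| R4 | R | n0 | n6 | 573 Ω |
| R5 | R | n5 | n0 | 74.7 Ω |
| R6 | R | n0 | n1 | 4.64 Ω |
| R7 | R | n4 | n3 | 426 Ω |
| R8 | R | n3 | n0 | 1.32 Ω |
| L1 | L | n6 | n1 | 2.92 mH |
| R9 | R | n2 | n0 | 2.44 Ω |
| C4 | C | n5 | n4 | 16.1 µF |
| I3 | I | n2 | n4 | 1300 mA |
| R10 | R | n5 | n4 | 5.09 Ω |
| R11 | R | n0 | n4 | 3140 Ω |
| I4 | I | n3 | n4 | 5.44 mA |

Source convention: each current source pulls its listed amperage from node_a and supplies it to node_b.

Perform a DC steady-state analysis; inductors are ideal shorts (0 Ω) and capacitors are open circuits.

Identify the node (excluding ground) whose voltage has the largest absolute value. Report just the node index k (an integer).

4

Element admittances at DC:
  I1: injects 1.71 A into n0 (from n6)
  Y(C1) = 0.000 S between n1,n5
  I2: injects 0.494 A into n0 (from n3)
  Y(R1) = 0.003195 S between n2,n0
  Y(C2) = 0.000 S between n5,n1
  Y(C3) = 0.000 S between n5,n2
  Y(R2) = 0.004274 S between n4,n6
  Y(R3) = 0.2519 S between n1,n0
  Y(R4) = 0.001745 S between n0,n6
  Y(R5) = 0.01339 S between n5,n0
  Y(R6) = 0.2155 S between n0,n1
  Y(R7) = 0.002347 S between n4,n3
  Y(R8) = 0.7576 S between n3,n0
  L1: short n6↔n1 (DC inductor)
  Y(R9) = 0.4098 S between n2,n0
  Y(C4) = 0.000 S between n5,n4
  I3: injects 1.3 A into n4 (from n2)
  Y(R10) = 0.1965 S between n5,n4
  Y(R11) = 0.0003185 S between n0,n4
  I4: injects 0.00544 A into n4 (from n3)
Assemble and solve the 7×7 MNA system:
  V(n1)=-3.013  V(n2)=-3.147  V(n3)=-0.4523  V(n4)=66.33  V(n5)=62.09  V(n6)=-3.013
  i(L1)=-1.408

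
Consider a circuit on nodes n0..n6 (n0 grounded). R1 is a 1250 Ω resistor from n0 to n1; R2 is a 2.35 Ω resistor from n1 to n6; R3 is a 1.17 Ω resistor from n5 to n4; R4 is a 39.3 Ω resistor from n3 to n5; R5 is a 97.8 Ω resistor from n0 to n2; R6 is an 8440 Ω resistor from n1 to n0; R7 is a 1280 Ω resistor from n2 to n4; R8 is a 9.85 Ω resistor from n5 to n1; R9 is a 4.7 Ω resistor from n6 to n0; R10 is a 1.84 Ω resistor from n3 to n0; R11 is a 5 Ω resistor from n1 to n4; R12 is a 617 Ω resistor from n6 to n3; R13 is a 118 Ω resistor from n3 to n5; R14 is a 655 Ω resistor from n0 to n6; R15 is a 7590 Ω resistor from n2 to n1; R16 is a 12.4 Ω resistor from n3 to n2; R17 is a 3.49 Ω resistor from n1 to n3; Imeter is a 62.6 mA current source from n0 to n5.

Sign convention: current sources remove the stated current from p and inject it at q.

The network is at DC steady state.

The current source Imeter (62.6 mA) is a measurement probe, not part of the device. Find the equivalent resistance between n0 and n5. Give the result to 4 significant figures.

R_eq = 5.857 Ω

Apply KCL at each of the 6 non-ground nodes and solve the resulting linear system.
Node n1: branches {R1, R2, R6, R8, R11, R15, R17} → V_1 = 0.1680
Node n2: branches {R5, R7, R15, R16} → V_2 = 0.06426
Node n3: branches {R4, R10, R12, R13, R16, R17} → V_3 = 0.06968
Node n4: branches {R3, R7, R11} → V_4 = 0.3288
Node n5: branches {R3, R4, R8, R13, Imeter} → V_5 = 0.3666
Node n6: branches {R2, R9, R12, R14} → V_6 = 0.1116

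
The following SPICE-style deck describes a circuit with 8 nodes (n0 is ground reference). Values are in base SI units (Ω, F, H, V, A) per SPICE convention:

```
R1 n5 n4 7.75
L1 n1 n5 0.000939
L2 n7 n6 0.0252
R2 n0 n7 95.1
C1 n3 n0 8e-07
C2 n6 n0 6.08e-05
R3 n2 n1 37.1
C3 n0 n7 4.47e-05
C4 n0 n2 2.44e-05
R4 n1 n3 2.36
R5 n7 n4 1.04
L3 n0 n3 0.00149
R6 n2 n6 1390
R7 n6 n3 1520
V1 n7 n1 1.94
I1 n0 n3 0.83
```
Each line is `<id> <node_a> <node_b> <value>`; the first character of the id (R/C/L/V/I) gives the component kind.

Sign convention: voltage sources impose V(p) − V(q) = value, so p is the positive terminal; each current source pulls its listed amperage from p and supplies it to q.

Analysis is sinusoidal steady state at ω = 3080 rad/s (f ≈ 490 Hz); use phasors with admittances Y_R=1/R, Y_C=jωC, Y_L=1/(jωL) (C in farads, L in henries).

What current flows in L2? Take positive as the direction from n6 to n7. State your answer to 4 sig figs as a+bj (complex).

Apply KCL at each of the 7 non-ground nodes and solve the resulting linear system.
Node n1: branches {L1, R3, R4, V1} → V_1 = 4.546+2.207j
Node n2: branches {R3, C4, R6} → V_2 = 1.223-1.176j
Node n3: branches {C1, R4, L3, R7, I1} → V_3 = 4.274+4.373j
Node n4: branches {R1, R5} → V_4 = 6.279+2.275j
Node n5: branches {R1, L1} → V_5 = 4.735+2.783j
Node n6: branches {L2, C2, R6, R7} → V_6 = -0.4661-0.1879j
Node n7: branches {L2, R2, C3, R5, V1} → V_7 = 6.486+2.207j
Source currents: i(V1)=0.005656-0.7611j

-0.03086+0.08957j A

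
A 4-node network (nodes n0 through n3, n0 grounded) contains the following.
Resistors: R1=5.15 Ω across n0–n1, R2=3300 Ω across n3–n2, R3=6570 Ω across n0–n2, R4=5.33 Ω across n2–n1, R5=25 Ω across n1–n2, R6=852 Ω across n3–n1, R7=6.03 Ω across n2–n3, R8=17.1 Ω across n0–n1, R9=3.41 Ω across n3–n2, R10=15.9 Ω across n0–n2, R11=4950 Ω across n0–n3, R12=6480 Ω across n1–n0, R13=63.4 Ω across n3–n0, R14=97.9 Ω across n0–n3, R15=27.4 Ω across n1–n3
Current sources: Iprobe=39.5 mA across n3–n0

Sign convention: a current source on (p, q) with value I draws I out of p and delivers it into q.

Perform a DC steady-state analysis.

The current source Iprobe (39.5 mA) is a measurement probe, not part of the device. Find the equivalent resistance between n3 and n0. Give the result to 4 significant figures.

MNA unknowns: 3 node voltages V₁..V_3
R1: Y=0.1942 on G[0,1]
R2: Y=0.0003030 on G[3,2]
R3: Y=0.0001522 on G[0,2]
R4: Y=0.1876 on G[2,1]
R5: Y=0.04000 on G[1,2]
R6: Y=0.001174 on G[3,1]
R7: Y=0.1658 on G[2,3]
R8: Y=0.05848 on G[0,1]
R9: Y=0.2933 on G[3,2]
R10: Y=0.06289 on G[0,2]
R11: Y=0.0002020 on G[0,3]
R12: Y=0.0001543 on G[1,0]
R13: Y=0.01577 on G[3,0]
R14: Y=0.01021 on G[0,3]
R15: Y=0.03650 on G[1,3]
Iprobe: z[3]−=0.0395, z[0]+=0.0395
solve → V1=-0.09054, V2=-0.1681, V3=-0.2296

R_eq = 5.812 Ω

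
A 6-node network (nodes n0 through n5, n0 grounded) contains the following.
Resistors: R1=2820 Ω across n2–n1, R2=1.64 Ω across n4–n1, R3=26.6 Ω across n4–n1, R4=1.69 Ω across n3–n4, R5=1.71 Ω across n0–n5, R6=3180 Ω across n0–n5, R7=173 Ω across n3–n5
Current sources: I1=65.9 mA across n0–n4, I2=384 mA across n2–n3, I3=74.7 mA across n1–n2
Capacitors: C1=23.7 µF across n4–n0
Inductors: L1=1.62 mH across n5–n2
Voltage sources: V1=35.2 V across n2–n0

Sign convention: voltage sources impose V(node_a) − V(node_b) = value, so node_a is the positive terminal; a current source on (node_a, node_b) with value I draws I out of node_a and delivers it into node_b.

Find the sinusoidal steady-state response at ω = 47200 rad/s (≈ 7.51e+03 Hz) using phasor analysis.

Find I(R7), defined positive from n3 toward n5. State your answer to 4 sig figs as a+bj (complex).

0.003568+0.002510j A

Apply KCL at each of the 5 non-ground nodes and solve the resulting linear system.
Node n1: branches {R1, R2, I3, R3} → V_1 = -0.09819-0.3432j
Node n2: branches {R1, I2, I3, L1, V1} → V_2 = 35.20+0.000j
Node n3: branches {I2, R4, R7} → V_3 = 0.6408-0.3477j
Node n4: branches {I1, C1, R2, R3, R4} → V_4 = -0.002135-0.3434j
Node n5: branches {L1, R5, R6, R7} → V_5 = 0.02358-0.7820j
Source currents: i(V1)=-0.3320+0.4599j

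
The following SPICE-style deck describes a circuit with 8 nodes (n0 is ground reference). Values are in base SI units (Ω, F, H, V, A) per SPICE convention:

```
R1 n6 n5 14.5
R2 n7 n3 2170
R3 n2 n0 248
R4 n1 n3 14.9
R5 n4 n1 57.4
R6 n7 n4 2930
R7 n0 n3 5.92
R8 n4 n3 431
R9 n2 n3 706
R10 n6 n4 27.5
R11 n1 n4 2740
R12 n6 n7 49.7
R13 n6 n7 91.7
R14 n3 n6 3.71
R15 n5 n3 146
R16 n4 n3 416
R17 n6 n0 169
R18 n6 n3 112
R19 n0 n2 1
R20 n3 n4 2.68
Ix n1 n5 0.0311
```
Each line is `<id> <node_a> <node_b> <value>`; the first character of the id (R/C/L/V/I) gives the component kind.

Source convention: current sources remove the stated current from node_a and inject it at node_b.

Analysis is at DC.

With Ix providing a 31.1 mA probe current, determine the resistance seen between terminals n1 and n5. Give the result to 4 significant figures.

R_eq = 27.52 Ω

Apply KCL at each of the 7 non-ground nodes and solve the resulting linear system.
Node n1: branches {R4, R5, R11, Ix} → V_1 = -0.3708
Node n2: branches {R3, R9, R19} → V_2 = -4.043e-06
Node n3: branches {R2, R4, R7, R8, R9, R14, R15, R16, R18, R20} → V_3 = -0.002870
Node n4: branches {R5, R6, R8, R10, R11, R16, R20} → V_4 = -0.01075
Node n5: branches {R1, R15, Ix} → V_5 = 0.4851
Node n6: branches {R1, R10, R12, R13, R14, R17, R18} → V_6 = 0.08261
Node n7: branches {R2, R6, R12, R13} → V_7 = 0.08037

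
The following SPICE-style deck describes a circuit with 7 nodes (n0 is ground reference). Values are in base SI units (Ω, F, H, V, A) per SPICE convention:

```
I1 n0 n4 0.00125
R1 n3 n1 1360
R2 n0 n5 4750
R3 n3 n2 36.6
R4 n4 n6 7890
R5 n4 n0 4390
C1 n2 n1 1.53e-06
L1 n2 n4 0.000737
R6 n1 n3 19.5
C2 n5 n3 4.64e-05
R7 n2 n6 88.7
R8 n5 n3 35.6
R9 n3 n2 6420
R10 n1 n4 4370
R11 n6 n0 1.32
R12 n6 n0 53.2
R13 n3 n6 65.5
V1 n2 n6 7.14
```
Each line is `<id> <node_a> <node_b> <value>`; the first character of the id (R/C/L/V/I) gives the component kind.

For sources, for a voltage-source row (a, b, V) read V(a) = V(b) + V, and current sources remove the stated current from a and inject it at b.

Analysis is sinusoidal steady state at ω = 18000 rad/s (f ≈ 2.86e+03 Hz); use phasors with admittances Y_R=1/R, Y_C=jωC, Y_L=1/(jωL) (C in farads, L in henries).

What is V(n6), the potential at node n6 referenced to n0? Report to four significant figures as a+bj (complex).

Apply KCL at each of the 6 non-ground nodes and solve the resulting linear system.
Node n1: branches {R1, C1, R6, R10} → V_1 = 6.051+1.260j
Node n2: branches {R3, C1, L1, R7, R9, V1} → V_2 = 7.138-0.0001815j
Node n3: branches {R1, R3, R6, C2, R8, R9, R13} → V_3 = 5.379+0.6900j
Node n4: branches {I1, R4, R5, L1, R10} → V_4 = 7.134-0.02044j
Node n5: branches {R2, C2, R8} → V_5 = 5.379+0.6913j
Node n6: branches {R4, R7, R11, R12, R13, V1} → V_6 = -0.001942-0.0001815j
Source currents: i(V1)=-0.1651-0.01067j

-0.001942-0.0001815j V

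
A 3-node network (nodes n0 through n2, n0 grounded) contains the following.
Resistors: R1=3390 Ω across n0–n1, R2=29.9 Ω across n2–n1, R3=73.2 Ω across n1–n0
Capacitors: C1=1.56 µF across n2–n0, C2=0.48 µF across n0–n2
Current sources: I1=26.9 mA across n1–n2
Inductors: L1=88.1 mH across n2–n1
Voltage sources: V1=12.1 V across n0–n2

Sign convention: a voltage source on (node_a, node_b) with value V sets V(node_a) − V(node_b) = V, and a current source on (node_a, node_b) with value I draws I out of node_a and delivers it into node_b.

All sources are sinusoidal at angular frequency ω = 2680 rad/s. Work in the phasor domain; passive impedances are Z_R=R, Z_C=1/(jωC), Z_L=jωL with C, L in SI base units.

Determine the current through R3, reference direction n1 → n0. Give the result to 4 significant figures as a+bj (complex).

-0.1247+0.003627j A

MNA unknowns: 2 node voltages V₁..V_2 plus 1 source current (V1)
R1: Y=0.0002950+0.000j on G[0,1]
R2: Y=0.03344+0.000j on G[2,1]
C1: Y=0.000+0.004181j on G[2,0]
I1: z[1]−=0.0269, z[2]+=0.0269
L1: Y=0.000-0.004235j on G[2,1]
C2: Y=0.000+0.001286j on G[0,2]
R3: Y=0.01366+0.000j on G[1,0]
V1: row V0−V2=12.1, i_V1 at 0,2
solve → V1=-9.129+0.2655j, V2=-12.10+0.000j
aux → i_V1=-0.1274-0.06245j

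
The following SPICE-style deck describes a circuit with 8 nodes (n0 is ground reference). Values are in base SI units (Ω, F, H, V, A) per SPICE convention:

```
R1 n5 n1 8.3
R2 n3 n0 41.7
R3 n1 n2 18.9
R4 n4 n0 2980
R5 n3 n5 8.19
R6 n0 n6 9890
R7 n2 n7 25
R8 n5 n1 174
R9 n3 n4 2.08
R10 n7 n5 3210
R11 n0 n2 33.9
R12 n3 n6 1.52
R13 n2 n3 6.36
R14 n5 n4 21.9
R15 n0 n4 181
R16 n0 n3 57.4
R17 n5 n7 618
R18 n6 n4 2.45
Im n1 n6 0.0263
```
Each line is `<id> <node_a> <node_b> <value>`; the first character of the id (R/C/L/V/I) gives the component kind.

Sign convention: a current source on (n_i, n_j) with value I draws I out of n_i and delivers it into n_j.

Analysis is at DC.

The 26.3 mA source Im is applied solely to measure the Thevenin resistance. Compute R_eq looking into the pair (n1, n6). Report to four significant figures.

MNA unknowns: 7 node voltages V₁..V_7
R1: Y=0.1205 on G[5,1]
R2: Y=0.02398 on G[3,0]
R3: Y=0.05291 on G[1,2]
R4: Y=0.0003356 on G[4,0]
R5: Y=0.1221 on G[3,5]
R6: Y=0.0001011 on G[0,6]
R7: Y=0.04000 on G[2,7]
R8: Y=0.005747 on G[5,1]
R9: Y=0.4808 on G[3,4]
R10: Y=0.0003115 on G[7,5]
R11: Y=0.02950 on G[0,2]
R12: Y=0.6579 on G[3,6]
R13: Y=0.1572 on G[2,3]
R14: Y=0.04566 on G[5,4]
R15: Y=0.005525 on G[0,4]
R16: Y=0.01742 on G[0,3]
R17: Y=0.001618 on G[5,7]
R18: Y=0.4082 on G[6,4]
Im: z[1]−=0.0263, z[6]+=0.0263
solve → V1=-0.2118, V2=-0.03387, V3=0.02018, V4=0.02714, V5=-0.07808, V6=0.04751, V7=-0.03591

R_eq = 9.861 Ω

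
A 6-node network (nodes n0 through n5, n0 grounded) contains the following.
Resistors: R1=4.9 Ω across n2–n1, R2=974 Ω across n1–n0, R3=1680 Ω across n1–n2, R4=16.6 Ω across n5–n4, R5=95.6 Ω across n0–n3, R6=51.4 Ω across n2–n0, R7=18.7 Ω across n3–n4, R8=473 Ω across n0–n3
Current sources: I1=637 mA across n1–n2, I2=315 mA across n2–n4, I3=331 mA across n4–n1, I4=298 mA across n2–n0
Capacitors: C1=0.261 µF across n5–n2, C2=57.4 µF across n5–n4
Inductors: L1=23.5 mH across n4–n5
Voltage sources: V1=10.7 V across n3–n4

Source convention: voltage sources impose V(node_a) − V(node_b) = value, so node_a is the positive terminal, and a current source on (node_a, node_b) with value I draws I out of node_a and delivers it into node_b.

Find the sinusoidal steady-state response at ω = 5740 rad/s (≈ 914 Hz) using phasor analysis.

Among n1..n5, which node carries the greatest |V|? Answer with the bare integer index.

1

Element admittances at ω=5740 rad/s:
  Y(R1) = 0.2041+0.000j S between n2,n1
  Y(R2) = 0.001027+0.000j S between n1,n0
  Y(R3) = 0.0005952+0.000j S between n1,n2
  Y(R4) = 0.06024+0.000j S between n5,n4
  I1: injects 0.637 A into n2 (from n1)
  Y(C1) = 0.000+0.001498j S between n5,n2
  Y(R5) = 0.01046+0.000j S between n0,n3
  Y(R6) = 0.01946+0.000j S between n2,n0
  Y(R7) = 0.05348+0.000j S between n3,n4
  Y(R8) = 0.002114+0.000j S between n0,n3
  Y(L1) = 0.000-0.007413j S between n4,n5
  Y(C2) = 0.000+0.3295j S between n5,n4
  I2: injects 0.315 A into n4 (from n2)
  I3: injects 0.331 A into n1 (from n4)
  I4: injects 0.298 A into n0 (from n2)
  V1: constraint V(n3)−V(n4) = 10.7
Assemble and solve the 6×6 MNA system:
  V(n1)=-15.09+0.1205j  V(n2)=-13.67+0.1211j  V(n3)=-1.310-0.1973j  V(n4)=-12.01-0.1973j  V(n5)=-12.02-0.1972j
  i(V1)=-0.5557+0.002481j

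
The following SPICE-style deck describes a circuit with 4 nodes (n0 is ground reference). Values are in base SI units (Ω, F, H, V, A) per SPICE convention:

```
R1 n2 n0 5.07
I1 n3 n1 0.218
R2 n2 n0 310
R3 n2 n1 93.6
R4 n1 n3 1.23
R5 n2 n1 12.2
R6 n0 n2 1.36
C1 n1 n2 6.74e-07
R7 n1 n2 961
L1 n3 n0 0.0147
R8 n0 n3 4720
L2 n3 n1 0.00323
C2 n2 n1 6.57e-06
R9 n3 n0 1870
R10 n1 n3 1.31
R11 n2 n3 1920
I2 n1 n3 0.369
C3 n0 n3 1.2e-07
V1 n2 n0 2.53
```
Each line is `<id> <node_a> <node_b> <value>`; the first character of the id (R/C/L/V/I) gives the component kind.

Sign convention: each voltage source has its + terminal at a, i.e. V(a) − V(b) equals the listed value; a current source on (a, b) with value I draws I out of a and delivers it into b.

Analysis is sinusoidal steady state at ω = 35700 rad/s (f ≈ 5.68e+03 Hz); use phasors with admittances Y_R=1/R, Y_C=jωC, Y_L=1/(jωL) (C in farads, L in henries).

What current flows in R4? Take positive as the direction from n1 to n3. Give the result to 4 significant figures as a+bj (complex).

Element admittances at ω=35700 rad/s:
  Y(R1) = 0.1972+0.000j S between n2,n0
  I1: injects 0.218 A into n1 (from n3)
  Y(R2) = 0.003226+0.000j S between n2,n0
  Y(R3) = 0.01068+0.000j S between n2,n1
  Y(R4) = 0.8130+0.000j S between n1,n3
  Y(R5) = 0.08197+0.000j S between n2,n1
  Y(R6) = 0.7353+0.000j S between n0,n2
  Y(C1) = 0.000+0.02406j S between n1,n2
  Y(R7) = 0.001041+0.000j S between n1,n2
  Y(L1) = 0.000-0.001906j S between n3,n0
  Y(R8) = 0.0002119+0.000j S between n0,n3
  Y(L2) = 0.000-0.008672j S between n3,n1
  Y(C2) = 0.000+0.2345j S between n2,n1
  Y(R9) = 0.0005348+0.000j S between n3,n0
  Y(R10) = 0.7634+0.000j S between n1,n3
  Y(R11) = 0.0005208+0.000j S between n2,n3
  I2: injects 0.369 A into n3 (from n1)
  Y(C3) = 0.000+0.004284j S between n0,n3
  V1: constraint V(n2)−V(n0) = 2.53
Assemble and solve the 4×4 MNA system:
  V(n1)=2.506-0.0008554j  V(n2)=2.530+0.000j  V(n3)=2.601-0.004256j
  i(V1)=-2.369-0.006183j

-0.07687+0.002765j A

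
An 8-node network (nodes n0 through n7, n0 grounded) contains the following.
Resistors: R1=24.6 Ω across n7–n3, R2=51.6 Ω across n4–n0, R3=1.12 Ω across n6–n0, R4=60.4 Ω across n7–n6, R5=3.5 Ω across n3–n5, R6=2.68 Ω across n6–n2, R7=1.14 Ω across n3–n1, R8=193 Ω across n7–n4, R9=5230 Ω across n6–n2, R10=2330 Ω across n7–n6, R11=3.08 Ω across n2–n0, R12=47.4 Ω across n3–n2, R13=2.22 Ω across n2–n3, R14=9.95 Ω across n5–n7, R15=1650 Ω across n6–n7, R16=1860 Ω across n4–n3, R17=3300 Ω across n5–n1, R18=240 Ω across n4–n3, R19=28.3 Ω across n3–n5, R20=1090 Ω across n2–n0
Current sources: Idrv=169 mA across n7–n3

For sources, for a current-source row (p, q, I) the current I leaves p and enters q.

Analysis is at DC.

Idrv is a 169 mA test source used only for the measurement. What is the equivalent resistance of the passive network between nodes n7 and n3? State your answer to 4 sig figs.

R_eq = 7.268 Ω

Apply KCL at each of the 7 non-ground nodes and solve the resulting linear system.
Node n1: branches {R7, R17} → V_1 = 0.08057
Node n2: branches {R6, R9, R11, R12, R13, R20} → V_2 = 0.03029
Node n3: branches {R1, R5, R7, R12, R13, R16, R18, R19, Idrv} → V_3 = 0.08067
Node n4: branches {R2, R8, R16, R18} → V_4 = -0.1902
Node n5: branches {R5, R14, R17, R19} → V_5 = -0.2120
Node n6: branches {R3, R4, R6, R9, R10, R15} → V_6 = -0.006917
Node n7: branches {R1, R4, R8, R10, R14, R15, Idrv} → V_7 = -1.148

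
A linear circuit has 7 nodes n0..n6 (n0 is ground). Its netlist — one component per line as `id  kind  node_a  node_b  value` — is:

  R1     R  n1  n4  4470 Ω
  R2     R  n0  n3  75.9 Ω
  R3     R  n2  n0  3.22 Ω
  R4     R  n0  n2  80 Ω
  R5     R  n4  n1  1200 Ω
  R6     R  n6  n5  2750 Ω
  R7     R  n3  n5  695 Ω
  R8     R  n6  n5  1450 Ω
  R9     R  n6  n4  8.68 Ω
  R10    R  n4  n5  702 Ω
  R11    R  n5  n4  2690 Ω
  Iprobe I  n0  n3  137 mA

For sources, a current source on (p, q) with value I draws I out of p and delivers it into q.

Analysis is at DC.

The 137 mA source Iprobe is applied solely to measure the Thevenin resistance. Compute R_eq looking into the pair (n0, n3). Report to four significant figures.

Element admittances at DC:
  Y(R1) = 0.0002237 S between n1,n4
  Y(R2) = 0.01318 S between n0,n3
  Y(R3) = 0.3106 S between n2,n0
  Y(R4) = 0.01250 S between n0,n2
  Y(R5) = 0.0008333 S between n4,n1
  Y(R6) = 0.0003636 S between n6,n5
  Y(R7) = 0.001439 S between n3,n5
  Y(R8) = 0.0006897 S between n6,n5
  Y(R9) = 0.1152 S between n6,n4
  Y(R10) = 0.001425 S between n4,n5
  Y(R11) = 0.0003717 S between n5,n4
  Iprobe: injects 0.137 A into n3 (from n0)
Assemble and solve the 6×6 MNA system:
  V(n1)=10.40  V(n2)=0.000  V(n3)=10.40  V(n4)=10.40  V(n5)=10.40  V(n6)=10.40

R_eq = 75.90 Ω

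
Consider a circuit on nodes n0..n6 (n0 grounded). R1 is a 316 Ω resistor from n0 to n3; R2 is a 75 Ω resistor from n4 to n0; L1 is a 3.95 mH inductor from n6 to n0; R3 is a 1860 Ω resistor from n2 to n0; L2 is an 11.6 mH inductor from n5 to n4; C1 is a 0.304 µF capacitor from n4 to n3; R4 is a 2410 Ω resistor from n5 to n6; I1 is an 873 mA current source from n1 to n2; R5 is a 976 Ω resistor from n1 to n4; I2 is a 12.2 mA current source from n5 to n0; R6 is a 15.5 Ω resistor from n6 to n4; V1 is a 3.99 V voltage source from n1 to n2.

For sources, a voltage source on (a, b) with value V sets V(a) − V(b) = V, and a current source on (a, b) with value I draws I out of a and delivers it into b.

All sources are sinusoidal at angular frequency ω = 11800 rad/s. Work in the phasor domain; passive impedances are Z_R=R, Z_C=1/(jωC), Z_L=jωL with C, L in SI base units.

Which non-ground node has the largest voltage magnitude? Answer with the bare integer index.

2

MNA unknowns: 6 node voltages V₁..V_6 plus 1 source current (V1)
R1: Y=0.003165+0.000j on G[0,3]
R2: Y=0.01333+0.000j on G[4,0]
L1: Y=0.000-0.02145j on G[6,0]
R3: Y=0.0005376+0.000j on G[2,0]
L2: Y=0.000-0.007306j on G[5,4]
C1: Y=0.000+0.003587j on G[4,3]
R4: Y=0.0004149+0.000j on G[5,6]
I1: z[1]−=0.873, z[2]+=0.873
R5: Y=0.001025+0.000j on G[1,4]
I2: z[5]−=0.0122, z[0]+=0.0122
R6: Y=0.06452+0.000j on G[6,4]
V1: row V1−V2=3.99, i_V1 at 1,2
solve → V1=1.181-0.1544j, V2=-2.809-0.1544j, V3=-0.04782-0.2777j, V4=-0.2928-0.2355j, V5=-0.3828-1.895j, V6=-0.1912-0.3092j
aux → i_V1=-0.8745-8.303e-05j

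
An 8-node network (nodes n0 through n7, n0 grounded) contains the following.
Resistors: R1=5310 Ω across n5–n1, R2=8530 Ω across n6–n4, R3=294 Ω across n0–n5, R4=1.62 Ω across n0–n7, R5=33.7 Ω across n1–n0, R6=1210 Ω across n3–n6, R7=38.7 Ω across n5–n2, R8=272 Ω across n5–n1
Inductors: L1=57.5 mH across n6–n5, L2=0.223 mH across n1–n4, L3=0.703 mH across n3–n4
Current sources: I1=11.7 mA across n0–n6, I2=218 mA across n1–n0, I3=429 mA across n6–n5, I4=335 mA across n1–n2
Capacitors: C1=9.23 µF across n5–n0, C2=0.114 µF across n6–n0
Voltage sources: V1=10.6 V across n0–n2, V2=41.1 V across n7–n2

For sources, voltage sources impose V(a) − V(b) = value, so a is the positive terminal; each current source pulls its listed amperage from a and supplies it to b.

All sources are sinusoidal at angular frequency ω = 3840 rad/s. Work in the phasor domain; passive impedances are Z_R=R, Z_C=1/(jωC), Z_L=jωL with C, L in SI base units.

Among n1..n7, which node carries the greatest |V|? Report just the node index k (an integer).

MNA unknowns: 7 node voltages V₁..V_7 plus 2 source currents (V1, V2)
R1: Y=0.0001883+0.000j on G[5,1]
R2: Y=0.0001172+0.000j on G[6,4]
L1: Y=0.000-0.004529j on G[6,5]
I1: z[0]−=0.0117, z[6]+=0.0117
L2: Y=0.000-1.168j on G[1,4]
R3: Y=0.003401+0.000j on G[0,5]
R4: Y=0.6173+0.000j on G[0,7]
R5: Y=0.02967+0.000j on G[1,0]
C1: Y=0.000+0.03544j on G[5,0]
R6: Y=0.0008264+0.000j on G[3,6]
R7: Y=0.02584+0.000j on G[5,2]
L3: Y=0.000-0.3704j on G[3,4]
I2: z[1]−=0.218, z[0]+=0.218
I3: z[6]−=0.429, z[5]+=0.429
I4: z[1]−=0.335, z[2]+=0.335
R8: Y=0.003676+0.000j on G[5,1]
C2: Y=0.000+0.0004378j on G[6,0]
V1: row V0−V2=10.6, i_V1 at 0,2
V2: row V7−V2=41.1, i_V2 at 7,2
solve → V1=-17.15-1.784j, V2=-10.60+0.000j, V3=-16.87-1.809j, V4=-17.08-1.791j, V5=-3.732+6.709j, V6=-25.09-92.68j, V7=30.50+0.000j
aux → i_V1=18.31-0.1734j, i_V2=-18.83+0.000j

6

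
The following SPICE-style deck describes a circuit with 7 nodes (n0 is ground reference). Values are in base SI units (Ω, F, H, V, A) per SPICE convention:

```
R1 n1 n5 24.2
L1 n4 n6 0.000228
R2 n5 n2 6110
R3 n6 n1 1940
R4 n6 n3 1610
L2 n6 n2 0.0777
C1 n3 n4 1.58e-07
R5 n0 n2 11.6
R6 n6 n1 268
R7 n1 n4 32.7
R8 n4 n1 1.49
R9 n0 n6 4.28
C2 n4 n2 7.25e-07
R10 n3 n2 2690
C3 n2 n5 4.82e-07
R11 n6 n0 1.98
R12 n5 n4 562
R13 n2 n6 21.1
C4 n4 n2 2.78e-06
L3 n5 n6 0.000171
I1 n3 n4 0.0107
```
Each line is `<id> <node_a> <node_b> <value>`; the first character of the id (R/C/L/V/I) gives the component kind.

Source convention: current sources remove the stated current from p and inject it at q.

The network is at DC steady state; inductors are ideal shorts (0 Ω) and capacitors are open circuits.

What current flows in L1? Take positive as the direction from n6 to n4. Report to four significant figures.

Apply KCL at each of the 6 non-ground nodes and solve the resulting linear system.
Node n1: branches {R1, R3, R6, R7, R8} → V_1 = 0.000
Node n2: branches {R2, L2, R5, C2, R10, C3, R13, C4} → V_2 = 0.000
Node n3: branches {R4, C1, R10, I1} → V_3 = -10.78
Node n4: branches {L1, C1, R7, R8, C2, R12, C4, I1} → V_4 = 0.000
Node n5: branches {R1, R2, C3, R12, L3} → V_5 = 0.000
Node n6: branches {L1, R3, R4, L2, R6, R9, R11, R13, L3} → V_6 = 0.000
Source currents: i(L1)=0.01070, i(L2)=0.004006, i(L3)=0.000

-0.01070 A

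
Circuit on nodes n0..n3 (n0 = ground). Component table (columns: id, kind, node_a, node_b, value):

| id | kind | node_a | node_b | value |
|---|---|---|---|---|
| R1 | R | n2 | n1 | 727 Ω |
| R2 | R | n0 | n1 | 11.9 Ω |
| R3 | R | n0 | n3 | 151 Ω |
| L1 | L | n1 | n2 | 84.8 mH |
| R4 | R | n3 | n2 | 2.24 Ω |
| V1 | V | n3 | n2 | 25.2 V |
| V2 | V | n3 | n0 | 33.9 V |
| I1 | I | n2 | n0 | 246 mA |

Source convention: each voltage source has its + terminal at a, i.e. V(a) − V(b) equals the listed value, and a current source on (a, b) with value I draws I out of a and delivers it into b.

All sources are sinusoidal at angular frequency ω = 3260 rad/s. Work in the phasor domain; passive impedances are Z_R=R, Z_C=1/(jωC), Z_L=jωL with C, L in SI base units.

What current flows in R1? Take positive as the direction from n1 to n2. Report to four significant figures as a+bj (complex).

-0.01175-0.0004978j A

MNA unknowns: 3 node voltages V₁..V_3 plus 2 source currents (V1, V2)
R1: Y=0.001376+0.000j on G[2,1]
R2: Y=0.08403+0.000j on G[0,1]
R3: Y=0.006623+0.000j on G[0,3]
L1: Y=0.000-0.003617j on G[1,2]
R4: Y=0.4464+0.000j on G[3,2]
V1: row V3−V2=25.2, i_V1 at 3,2
V2: row V3−V0=33.9, i_V2 at 3,0
I1: z[2]−=0.246, z[0]+=0.246
solve → V1=0.1554-0.3619j, V2=8.700+0.000j, V3=33.90+0.000j
aux → i_V1=-10.99-0.03041j, i_V2=-0.4836+0.03041j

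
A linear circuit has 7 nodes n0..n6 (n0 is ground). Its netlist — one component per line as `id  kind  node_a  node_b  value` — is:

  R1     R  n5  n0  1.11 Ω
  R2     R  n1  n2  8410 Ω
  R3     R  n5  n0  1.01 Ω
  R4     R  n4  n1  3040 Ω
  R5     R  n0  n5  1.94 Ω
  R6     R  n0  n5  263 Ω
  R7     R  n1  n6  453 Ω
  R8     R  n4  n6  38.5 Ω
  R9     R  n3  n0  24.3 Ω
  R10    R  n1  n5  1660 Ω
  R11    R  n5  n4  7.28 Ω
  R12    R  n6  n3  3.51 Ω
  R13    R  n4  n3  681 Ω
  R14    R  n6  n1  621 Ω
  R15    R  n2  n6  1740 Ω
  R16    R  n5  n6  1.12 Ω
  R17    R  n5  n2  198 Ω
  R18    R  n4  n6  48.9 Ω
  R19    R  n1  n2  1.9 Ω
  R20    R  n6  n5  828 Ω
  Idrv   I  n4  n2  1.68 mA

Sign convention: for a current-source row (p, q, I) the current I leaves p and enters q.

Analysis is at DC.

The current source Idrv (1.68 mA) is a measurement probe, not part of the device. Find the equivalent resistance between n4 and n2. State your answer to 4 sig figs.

Element admittances at DC:
  Y(R1) = 0.9009 S between n5,n0
  Y(R2) = 0.0001189 S between n1,n2
  Y(R3) = 0.9901 S between n5,n0
  Y(R4) = 0.0003289 S between n4,n1
  Y(R5) = 0.5155 S between n0,n5
  Y(R6) = 0.003802 S between n0,n5
  Y(R7) = 0.002208 S between n1,n6
  Y(R8) = 0.02597 S between n4,n6
  Y(R9) = 0.04115 S between n3,n0
  Y(R10) = 0.0006024 S between n1,n5
  Y(R11) = 0.1374 S between n5,n4
  Y(R12) = 0.2849 S between n6,n3
  Y(R13) = 0.001468 S between n4,n3
  Y(R14) = 0.001610 S between n6,n1
  Y(R15) = 0.0005747 S between n2,n6
  Y(R16) = 0.8929 S between n5,n6
  Y(R17) = 0.005051 S between n5,n2
  Y(R18) = 0.02045 S between n4,n6
  Y(R19) = 0.5263 S between n1,n2
  Y(R20) = 0.001208 S between n6,n5
  Idrv: injects 0.00168 A into n2 (from n4)
Assemble and solve the 6×6 MNA system:
  V(n1)=0.1610  V(n2)=0.1625  V(n3)=0.0002179  V(n4)=-0.008694  V(n5)=-3.720e-06  V(n6)=0.0002953

R_eq = 101.9 Ω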